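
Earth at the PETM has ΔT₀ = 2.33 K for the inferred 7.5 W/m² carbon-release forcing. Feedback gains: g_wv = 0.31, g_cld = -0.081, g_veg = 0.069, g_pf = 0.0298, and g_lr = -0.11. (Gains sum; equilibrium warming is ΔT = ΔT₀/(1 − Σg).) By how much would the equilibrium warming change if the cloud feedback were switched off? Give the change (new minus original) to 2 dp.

Original: g = 0.2178, ΔT = 2.33/(1−0.2178) = 2.9788 K.
Without cloud: g' = 0.2988, ΔT' = 2.33/(1−0.2988) = 3.3229 K.
Change = 3.3229 − 2.9788 = 0.34 K.

0.34 K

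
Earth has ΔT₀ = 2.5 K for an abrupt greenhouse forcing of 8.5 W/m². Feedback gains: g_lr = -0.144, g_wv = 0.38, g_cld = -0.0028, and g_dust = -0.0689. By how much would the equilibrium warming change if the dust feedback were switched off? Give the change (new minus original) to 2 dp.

Original: g = 0.1643, ΔT = 2.5/(1−0.1643) = 2.9915 K.
Without dust: g' = 0.2332, ΔT' = 2.5/(1−0.2332) = 3.2603 K.
Change = 3.2603 − 2.9915 = 0.27 K.

0.27 K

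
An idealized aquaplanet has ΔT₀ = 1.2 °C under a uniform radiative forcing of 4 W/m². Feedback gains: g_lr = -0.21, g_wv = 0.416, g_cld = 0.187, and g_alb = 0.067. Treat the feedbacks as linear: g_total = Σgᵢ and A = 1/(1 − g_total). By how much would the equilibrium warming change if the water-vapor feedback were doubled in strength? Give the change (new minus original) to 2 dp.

Original: g = 0.46, ΔT = 1.2/(1−0.46) = 2.2222 °C.
With doubled water-vapor: g' = 0.876, ΔT' = 1.2/(1−0.876) = 9.6774 °C.
Change = 9.6774 − 2.2222 = 7.46 °C.

7.46 °C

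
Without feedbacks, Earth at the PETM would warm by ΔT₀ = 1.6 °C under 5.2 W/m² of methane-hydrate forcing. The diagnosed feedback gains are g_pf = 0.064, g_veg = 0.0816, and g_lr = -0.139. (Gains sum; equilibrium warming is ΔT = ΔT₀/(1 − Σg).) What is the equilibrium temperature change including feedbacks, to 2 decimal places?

1.61 °C

Total gain g = 0.064 + 0.0816 − 0.139 = 0.0066.
Amplification A = 1/(1 − 0.0066) = 1.007.
ΔT = 1.6 × 1.007 = 1.61 °C.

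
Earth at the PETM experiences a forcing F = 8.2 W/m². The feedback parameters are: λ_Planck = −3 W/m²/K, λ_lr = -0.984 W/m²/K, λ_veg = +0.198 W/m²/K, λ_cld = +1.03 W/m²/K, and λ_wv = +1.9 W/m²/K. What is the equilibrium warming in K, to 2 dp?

9.58 K

Net feedback parameter λ = (−3) + (-0.984) + (+0.198) + (+1.03) + (+1.9) = -0.856 W/m²/K.
ΔT = −F/λ = −8.2/(-0.856) = 9.58 K.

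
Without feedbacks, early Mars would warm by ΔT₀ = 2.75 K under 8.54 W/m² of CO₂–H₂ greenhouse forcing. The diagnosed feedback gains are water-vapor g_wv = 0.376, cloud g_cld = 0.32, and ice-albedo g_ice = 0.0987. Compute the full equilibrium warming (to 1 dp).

Total gain g = 0.376 + 0.32 + 0.0987 = 0.7947.
Amplification A = 1/(1 − 0.7947) = 4.871.
ΔT = 2.75 × 4.871 = 13.4 K.

13.4 K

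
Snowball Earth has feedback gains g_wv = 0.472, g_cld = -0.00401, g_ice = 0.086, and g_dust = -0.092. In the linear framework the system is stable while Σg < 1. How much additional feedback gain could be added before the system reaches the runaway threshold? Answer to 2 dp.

Current total gain = 0.472 − 0.00401 + 0.086 − 0.092 = 0.46199.
Margin to runaway = 1 − 0.46199 = 0.54.

0.54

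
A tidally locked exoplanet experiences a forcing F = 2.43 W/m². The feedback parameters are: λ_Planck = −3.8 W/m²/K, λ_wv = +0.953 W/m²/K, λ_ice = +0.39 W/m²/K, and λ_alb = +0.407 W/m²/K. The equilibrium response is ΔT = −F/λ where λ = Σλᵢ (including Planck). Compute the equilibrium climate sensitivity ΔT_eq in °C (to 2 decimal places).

1.19 °C

Net feedback parameter λ = (−3.8) + (+0.953) + (+0.39) + (+0.407) = -2.05 W/m²/K.
ΔT = −F/λ = −2.43/(-2.05) = 1.19 °C.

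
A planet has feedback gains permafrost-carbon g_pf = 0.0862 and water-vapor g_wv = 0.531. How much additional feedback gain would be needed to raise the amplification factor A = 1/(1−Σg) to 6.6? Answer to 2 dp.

0.23

Current total gain = 0.6172.
Target gain for A = 6.6: g* = 1 − 1/6.6 = 0.8485.
Additional gain needed = 0.8485 − 0.6172 = 0.23.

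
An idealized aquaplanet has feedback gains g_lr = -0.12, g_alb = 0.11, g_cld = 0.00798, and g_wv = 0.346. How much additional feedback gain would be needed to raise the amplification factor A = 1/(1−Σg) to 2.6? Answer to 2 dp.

Current total gain = 0.34398.
Target gain for A = 2.6: g* = 1 − 1/2.6 = 0.6154.
Additional gain needed = 0.6154 − 0.34398 = 0.27.

0.27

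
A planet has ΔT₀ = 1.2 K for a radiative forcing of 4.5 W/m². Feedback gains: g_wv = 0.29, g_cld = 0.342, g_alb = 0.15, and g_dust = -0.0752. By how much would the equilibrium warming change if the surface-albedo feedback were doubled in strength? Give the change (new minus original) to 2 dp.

4.29 K

Original: g = 0.7068, ΔT = 1.2/(1−0.7068) = 4.0928 K.
With doubled surface-albedo: g' = 0.8568, ΔT' = 1.2/(1−0.8568) = 8.3799 K.
Change = 8.3799 − 4.0928 = 4.29 K.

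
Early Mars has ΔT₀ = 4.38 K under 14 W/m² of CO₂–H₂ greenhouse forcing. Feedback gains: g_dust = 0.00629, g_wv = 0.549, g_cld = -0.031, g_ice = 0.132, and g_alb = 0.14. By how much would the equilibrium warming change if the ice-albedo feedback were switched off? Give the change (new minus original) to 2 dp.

-8.45 K

Original: g = 0.79629, ΔT = 4.38/(1−0.79629) = 21.5012 K.
Without ice-albedo: g' = 0.66429, ΔT' = 4.38/(1−0.66429) = 13.0470 K.
Change = 13.0470 − 21.5012 = -8.45 K.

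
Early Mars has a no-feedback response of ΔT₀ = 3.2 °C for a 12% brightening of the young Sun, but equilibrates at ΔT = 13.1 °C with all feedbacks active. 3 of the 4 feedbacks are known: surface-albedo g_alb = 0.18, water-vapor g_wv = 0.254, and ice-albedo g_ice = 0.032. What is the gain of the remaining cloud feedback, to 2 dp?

0.29

Amplification A = ΔT/ΔT₀ = 13.1/3.2 = 4.094.
Total gain g = 1 − 1/A = 1 − 1/4.094 = 0.7557.
Known gains sum to 0.18 + 0.254 + 0.032 = 0.466.
g_cld = 0.7557 − 0.466 = 0.29.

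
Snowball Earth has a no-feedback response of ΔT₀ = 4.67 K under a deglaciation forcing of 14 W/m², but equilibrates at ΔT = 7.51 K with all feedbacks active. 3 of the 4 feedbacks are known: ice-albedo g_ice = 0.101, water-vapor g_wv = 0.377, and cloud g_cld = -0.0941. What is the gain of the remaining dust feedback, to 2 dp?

-0.01

Amplification A = ΔT/ΔT₀ = 7.51/4.67 = 1.608.
Total gain g = 1 − 1/A = 1 − 1/1.608 = 0.3781.
Known gains sum to 0.101 + 0.377 − 0.0941 = 0.3839.
g_dust = 0.3781 − 0.3839 = -0.01.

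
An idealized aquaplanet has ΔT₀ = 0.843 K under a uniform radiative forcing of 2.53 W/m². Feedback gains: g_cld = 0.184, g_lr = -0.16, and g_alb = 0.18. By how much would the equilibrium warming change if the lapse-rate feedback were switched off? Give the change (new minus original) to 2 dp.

0.27 K

Original: g = 0.204, ΔT = 0.843/(1−0.204) = 1.0590 K.
Without lapse-rate: g' = 0.364, ΔT' = 0.843/(1−0.364) = 1.3255 K.
Change = 1.3255 − 1.0590 = 0.27 K.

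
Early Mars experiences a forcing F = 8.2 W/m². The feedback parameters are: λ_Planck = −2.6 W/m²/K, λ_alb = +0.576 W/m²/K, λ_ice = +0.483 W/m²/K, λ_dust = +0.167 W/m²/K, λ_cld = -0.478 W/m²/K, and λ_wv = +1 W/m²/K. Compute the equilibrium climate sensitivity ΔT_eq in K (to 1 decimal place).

Net feedback parameter λ = (−2.6) + (+0.576) + (+0.483) + (+0.167) + (-0.478) + (+1) = -0.852 W/m²/K.
ΔT = −F/λ = −8.2/(-0.852) = 9.6 K.

9.6 K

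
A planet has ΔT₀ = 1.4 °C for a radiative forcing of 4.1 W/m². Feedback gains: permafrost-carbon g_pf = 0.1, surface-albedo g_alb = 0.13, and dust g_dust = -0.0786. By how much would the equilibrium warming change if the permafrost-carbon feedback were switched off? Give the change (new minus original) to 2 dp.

-0.17 °C

Original: g = 0.1514, ΔT = 1.4/(1−0.1514) = 1.6498 °C.
Without permafrost-carbon: g' = 0.0514, ΔT' = 1.4/(1−0.0514) = 1.4759 °C.
Change = 1.4759 − 1.6498 = -0.17 °C.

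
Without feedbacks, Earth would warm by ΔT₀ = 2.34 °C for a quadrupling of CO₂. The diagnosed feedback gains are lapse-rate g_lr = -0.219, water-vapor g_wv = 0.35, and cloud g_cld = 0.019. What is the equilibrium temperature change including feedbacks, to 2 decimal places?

2.75 °C

Total gain g = -0.219 + 0.35 + 0.019 = 0.15.
Amplification A = 1/(1 − 0.15) = 1.176.
ΔT = 2.34 × 1.176 = 2.75 °C.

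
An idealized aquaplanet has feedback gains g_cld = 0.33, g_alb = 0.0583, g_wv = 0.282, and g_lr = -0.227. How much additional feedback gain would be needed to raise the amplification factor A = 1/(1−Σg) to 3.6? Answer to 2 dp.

0.28

Current total gain = 0.4433.
Target gain for A = 3.6: g* = 1 − 1/3.6 = 0.7222.
Additional gain needed = 0.7222 − 0.4433 = 0.28.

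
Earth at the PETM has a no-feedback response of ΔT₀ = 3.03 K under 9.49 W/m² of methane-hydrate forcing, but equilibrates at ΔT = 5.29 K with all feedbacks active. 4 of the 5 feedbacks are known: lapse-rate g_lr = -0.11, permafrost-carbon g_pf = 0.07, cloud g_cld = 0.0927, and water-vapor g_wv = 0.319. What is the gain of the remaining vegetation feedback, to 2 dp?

0.06

Amplification A = ΔT/ΔT₀ = 5.29/3.03 = 1.746.
Total gain g = 1 − 1/A = 1 − 1/1.746 = 0.4273.
Known gains sum to -0.11 + 0.07 + 0.0927 + 0.319 = 0.3717.
g_veg = 0.4273 − 0.3717 = 0.06.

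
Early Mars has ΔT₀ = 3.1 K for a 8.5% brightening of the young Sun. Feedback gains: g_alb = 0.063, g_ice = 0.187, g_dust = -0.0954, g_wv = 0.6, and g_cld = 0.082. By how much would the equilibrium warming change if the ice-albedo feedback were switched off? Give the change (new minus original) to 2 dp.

Original: g = 0.8366, ΔT = 3.1/(1−0.8366) = 18.9718 K.
Without ice-albedo: g' = 0.6496, ΔT' = 3.1/(1−0.6496) = 8.8470 K.
Change = 8.8470 − 18.9718 = -10.12 K.

-10.12 K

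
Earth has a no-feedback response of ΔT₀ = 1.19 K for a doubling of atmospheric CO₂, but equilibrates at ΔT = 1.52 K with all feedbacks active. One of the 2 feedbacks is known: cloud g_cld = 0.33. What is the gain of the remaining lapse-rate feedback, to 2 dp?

Amplification A = ΔT/ΔT₀ = 1.52/1.19 = 1.277.
Total gain g = 1 − 1/A = 1 − 1/1.277 = 0.2169.
The known gain is 0.33.
g_lr = 0.2169 − 0.33 = -0.11.

-0.11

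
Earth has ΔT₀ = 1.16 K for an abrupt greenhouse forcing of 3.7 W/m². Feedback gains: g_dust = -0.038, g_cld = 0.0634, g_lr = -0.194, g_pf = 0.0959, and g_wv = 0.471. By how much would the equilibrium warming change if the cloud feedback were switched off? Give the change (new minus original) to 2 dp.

-0.18 K

Original: g = 0.3983, ΔT = 1.16/(1−0.3983) = 1.9279 K.
Without cloud: g' = 0.3349, ΔT' = 1.16/(1−0.3349) = 1.7441 K.
Change = 1.7441 − 1.9279 = -0.18 K.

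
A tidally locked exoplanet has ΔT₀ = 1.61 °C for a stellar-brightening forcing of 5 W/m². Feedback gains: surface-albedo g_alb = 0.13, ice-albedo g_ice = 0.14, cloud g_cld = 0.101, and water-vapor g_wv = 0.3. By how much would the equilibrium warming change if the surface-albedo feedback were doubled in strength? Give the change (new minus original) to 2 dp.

Original: g = 0.671, ΔT = 1.61/(1−0.671) = 4.8936 °C.
With doubled surface-albedo: g' = 0.801, ΔT' = 1.61/(1−0.801) = 8.0905 °C.
Change = 8.0905 − 4.8936 = 3.20 °C.

3.20 °C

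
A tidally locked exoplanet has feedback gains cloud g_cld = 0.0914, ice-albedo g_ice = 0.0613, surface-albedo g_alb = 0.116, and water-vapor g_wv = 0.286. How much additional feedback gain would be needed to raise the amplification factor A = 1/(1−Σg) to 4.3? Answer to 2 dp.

0.21

Current total gain = 0.5547.
Target gain for A = 4.3: g* = 1 − 1/4.3 = 0.7674.
Additional gain needed = 0.7674 − 0.5547 = 0.21.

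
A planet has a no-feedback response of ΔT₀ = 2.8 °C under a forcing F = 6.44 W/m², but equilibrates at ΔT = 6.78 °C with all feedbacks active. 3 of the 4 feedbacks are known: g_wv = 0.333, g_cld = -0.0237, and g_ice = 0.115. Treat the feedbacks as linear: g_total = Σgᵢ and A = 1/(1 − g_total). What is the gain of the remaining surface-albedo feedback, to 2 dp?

Amplification A = ΔT/ΔT₀ = 6.78/2.8 = 2.421.
Total gain g = 1 − 1/A = 1 − 1/2.421 = 0.5869.
Known gains sum to 0.333 − 0.0237 + 0.115 = 0.4243.
g_alb = 0.5869 − 0.4243 = 0.16.

0.16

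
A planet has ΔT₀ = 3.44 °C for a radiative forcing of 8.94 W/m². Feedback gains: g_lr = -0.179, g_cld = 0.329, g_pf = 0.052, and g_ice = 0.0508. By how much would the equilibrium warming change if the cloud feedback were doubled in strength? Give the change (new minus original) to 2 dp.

3.62 °C

Original: g = 0.2528, ΔT = 3.44/(1−0.2528) = 4.6039 °C.
With doubled cloud: g' = 0.5818, ΔT' = 3.44/(1−0.5818) = 8.2257 °C.
Change = 8.2257 − 4.6039 = 3.62 °C.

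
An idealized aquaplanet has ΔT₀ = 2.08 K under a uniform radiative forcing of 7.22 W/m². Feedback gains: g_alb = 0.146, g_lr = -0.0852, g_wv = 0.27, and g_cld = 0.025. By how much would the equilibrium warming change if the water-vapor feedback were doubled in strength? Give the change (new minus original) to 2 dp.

Original: g = 0.3558, ΔT = 2.08/(1−0.3558) = 3.2288 K.
With doubled water-vapor: g' = 0.6258, ΔT' = 2.08/(1−0.6258) = 5.5585 K.
Change = 5.5585 − 3.2288 = 2.33 K.

2.33 K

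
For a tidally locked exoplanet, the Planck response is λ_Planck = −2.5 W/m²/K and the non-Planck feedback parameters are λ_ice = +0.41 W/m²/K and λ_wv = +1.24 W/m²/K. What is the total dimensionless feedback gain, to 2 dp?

0.66

Convert to gains: g_ice = 0.41/2.5 = 0.164; g_wv = 1.24/2.5 = 0.496.
Total gain g = 0.66.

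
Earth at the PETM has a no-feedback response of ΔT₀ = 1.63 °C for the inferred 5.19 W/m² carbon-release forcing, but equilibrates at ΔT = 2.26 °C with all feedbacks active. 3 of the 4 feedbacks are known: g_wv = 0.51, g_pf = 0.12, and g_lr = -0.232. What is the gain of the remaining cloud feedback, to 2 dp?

Amplification A = ΔT/ΔT₀ = 2.26/1.63 = 1.387.
Total gain g = 1 − 1/A = 1 − 1/1.387 = 0.279.
Known gains sum to 0.51 + 0.12 − 0.232 = 0.398.
g_cld = 0.279 − 0.398 = -0.12.

-0.12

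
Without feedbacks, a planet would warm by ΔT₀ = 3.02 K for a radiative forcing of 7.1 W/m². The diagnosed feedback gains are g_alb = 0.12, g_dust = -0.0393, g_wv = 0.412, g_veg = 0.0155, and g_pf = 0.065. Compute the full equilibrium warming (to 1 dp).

Total gain g = 0.12 − 0.0393 + 0.412 + 0.0155 + 0.065 = 0.5732.
Amplification A = 1/(1 − 0.5732) = 2.343.
ΔT = 3.02 × 2.343 = 7.1 K.

7.1 K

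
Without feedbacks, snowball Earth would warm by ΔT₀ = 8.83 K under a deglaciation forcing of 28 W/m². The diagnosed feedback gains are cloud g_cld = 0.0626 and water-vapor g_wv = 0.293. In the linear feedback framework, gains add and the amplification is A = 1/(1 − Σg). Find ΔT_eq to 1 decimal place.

Total gain g = 0.0626 + 0.293 = 0.3556.
Amplification A = 1/(1 − 0.3556) = 1.552.
ΔT = 8.83 × 1.552 = 13.7 K.

13.7 K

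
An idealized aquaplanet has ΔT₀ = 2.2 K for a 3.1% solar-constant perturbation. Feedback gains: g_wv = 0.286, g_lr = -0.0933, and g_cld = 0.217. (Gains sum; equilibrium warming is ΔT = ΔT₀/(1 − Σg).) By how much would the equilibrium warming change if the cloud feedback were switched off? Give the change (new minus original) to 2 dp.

Original: g = 0.4097, ΔT = 2.2/(1−0.4097) = 3.7269 K.
Without cloud: g' = 0.1927, ΔT' = 2.2/(1−0.1927) = 2.7251 K.
Change = 2.7251 − 3.7269 = -1.00 K.

-1.00 K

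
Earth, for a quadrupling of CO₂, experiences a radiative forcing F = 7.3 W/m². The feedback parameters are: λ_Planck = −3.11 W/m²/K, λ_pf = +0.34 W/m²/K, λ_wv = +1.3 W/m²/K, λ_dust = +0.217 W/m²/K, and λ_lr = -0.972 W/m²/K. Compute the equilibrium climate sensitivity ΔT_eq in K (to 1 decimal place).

3.3 K

Net feedback parameter λ = (−3.11) + (+0.34) + (+1.3) + (+0.217) + (-0.972) = -2.225 W/m²/K.
ΔT = −F/λ = −7.3/(-2.225) = 3.3 K.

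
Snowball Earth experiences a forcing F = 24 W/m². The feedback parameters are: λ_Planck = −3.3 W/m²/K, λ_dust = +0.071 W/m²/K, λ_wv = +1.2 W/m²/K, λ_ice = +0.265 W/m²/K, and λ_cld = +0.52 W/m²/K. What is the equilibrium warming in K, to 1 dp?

Net feedback parameter λ = (−3.3) + (+0.071) + (+1.2) + (+0.265) + (+0.52) = -1.244 W/m²/K.
ΔT = −F/λ = −24/(-1.244) = 19.3 K.

19.3 K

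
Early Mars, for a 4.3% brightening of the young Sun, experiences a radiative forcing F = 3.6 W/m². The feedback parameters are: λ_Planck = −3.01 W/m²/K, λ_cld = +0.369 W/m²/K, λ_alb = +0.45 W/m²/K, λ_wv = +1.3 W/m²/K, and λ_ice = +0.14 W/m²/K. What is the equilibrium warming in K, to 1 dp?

4.8 K

Net feedback parameter λ = (−3.01) + (+0.369) + (+0.45) + (+1.3) + (+0.14) = -0.751 W/m²/K.
ΔT = −F/λ = −3.6/(-0.751) = 4.8 K.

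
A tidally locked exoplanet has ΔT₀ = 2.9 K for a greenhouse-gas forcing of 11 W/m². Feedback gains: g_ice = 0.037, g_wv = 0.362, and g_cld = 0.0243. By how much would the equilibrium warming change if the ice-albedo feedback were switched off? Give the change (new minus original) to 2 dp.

-0.30 K

Original: g = 0.4233, ΔT = 2.9/(1−0.4233) = 5.0286 K.
Without ice-albedo: g' = 0.3863, ΔT' = 2.9/(1−0.3863) = 4.7254 K.
Change = 4.7254 − 5.0286 = -0.30 K.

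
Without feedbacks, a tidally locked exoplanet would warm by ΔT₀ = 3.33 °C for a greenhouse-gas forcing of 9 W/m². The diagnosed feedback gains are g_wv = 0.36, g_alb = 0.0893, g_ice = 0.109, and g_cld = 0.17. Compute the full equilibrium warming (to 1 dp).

12.3 °C

Total gain g = 0.36 + 0.0893 + 0.109 + 0.17 = 0.7283.
Amplification A = 1/(1 − 0.7283) = 3.681.
ΔT = 3.33 × 3.681 = 12.3 °C.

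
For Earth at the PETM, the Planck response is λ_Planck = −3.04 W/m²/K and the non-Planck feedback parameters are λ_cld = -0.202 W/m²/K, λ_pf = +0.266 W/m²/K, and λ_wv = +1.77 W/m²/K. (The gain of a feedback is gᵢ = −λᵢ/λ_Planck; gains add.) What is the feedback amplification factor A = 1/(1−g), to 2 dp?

Convert to gains: g_cld = -0.202/3.04 = -0.06645; g_pf = 0.266/3.04 = 0.0875; g_wv = 1.77/3.04 = 0.5822.
Total gain g = 0.60325.
A = 1/(1 − 0.60325) = 2.52.

2.52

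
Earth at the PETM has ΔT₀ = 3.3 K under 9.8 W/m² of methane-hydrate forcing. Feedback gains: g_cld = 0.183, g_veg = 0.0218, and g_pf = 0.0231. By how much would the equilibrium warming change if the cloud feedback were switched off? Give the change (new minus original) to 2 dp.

-0.82 K

Original: g = 0.2279, ΔT = 3.3/(1−0.2279) = 4.2741 K.
Without cloud: g' = 0.0449, ΔT' = 3.3/(1−0.0449) = 3.4551 K.
Change = 3.4551 − 4.2741 = -0.82 K.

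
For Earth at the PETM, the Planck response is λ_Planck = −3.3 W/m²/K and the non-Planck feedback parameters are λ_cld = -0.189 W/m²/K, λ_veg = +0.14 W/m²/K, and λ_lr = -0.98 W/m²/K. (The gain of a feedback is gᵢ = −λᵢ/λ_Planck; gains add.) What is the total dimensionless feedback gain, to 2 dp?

-0.31

Convert to gains: g_cld = -0.189/3.3 = -0.05727; g_veg = 0.14/3.3 = 0.04242; g_lr = -0.98/3.3 = -0.297.
Total gain g = -0.31185.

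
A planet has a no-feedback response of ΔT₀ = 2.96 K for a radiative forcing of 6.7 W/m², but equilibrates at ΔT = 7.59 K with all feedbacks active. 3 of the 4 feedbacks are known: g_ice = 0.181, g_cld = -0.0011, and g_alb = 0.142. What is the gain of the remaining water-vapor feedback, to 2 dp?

0.29

Amplification A = ΔT/ΔT₀ = 7.59/2.96 = 2.564.
Total gain g = 1 − 1/A = 1 − 1/2.564 = 0.61.
Known gains sum to 0.181 − 0.0011 + 0.142 = 0.3219.
g_wv = 0.61 − 0.3219 = 0.29.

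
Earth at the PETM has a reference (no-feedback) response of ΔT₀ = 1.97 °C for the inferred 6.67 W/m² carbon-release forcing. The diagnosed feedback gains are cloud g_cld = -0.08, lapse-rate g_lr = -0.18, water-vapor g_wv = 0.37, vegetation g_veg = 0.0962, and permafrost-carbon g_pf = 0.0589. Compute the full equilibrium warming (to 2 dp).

2.68 °C

Total gain g = -0.08 − 0.18 + 0.37 + 0.0962 + 0.0589 = 0.2651.
Amplification A = 1/(1 − 0.2651) = 1.361.
ΔT = 1.97 × 1.361 = 2.68 °C.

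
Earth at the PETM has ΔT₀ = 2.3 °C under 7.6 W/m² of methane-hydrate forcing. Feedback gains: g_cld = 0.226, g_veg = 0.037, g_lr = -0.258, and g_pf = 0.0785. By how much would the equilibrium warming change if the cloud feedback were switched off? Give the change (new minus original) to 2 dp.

Original: g = 0.0835, ΔT = 2.3/(1−0.0835) = 2.5095 °C.
Without cloud: g' = -0.1425, ΔT' = 2.3/(1+0.1425) = 2.0131 °C.
Change = 2.0131 − 2.5095 = -0.50 °C.

-0.50 °C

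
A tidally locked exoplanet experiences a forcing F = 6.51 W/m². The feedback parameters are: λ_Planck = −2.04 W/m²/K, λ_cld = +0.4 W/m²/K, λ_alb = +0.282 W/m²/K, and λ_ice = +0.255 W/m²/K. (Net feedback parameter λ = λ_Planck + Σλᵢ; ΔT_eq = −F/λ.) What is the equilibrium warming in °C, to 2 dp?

Net feedback parameter λ = (−2.04) + (+0.4) + (+0.282) + (+0.255) = -1.103 W/m²/K.
ΔT = −F/λ = −6.51/(-1.103) = 5.90 °C.

5.90 °C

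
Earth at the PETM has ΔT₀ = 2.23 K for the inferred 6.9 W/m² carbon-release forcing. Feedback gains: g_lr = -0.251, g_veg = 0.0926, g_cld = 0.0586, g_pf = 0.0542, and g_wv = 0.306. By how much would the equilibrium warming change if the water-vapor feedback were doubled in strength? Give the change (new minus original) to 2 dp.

Original: g = 0.2604, ΔT = 2.23/(1−0.2604) = 3.0151 K.
With doubled water-vapor: g' = 0.5664, ΔT' = 2.23/(1−0.5664) = 5.1430 K.
Change = 5.1430 − 3.0151 = 2.13 K.

2.13 K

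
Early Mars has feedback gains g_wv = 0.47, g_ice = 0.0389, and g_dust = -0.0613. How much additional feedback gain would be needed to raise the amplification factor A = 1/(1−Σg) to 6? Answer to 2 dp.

Current total gain = 0.4476.
Target gain for A = 6: g* = 1 − 1/6 = 0.8333.
Additional gain needed = 0.8333 − 0.4476 = 0.39.

0.39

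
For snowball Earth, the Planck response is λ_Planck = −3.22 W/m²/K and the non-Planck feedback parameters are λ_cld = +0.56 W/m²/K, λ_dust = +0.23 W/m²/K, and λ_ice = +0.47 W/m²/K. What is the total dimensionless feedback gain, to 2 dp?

Convert to gains: g_cld = 0.56/3.22 = 0.1739; g_dust = 0.23/3.22 = 0.07143; g_ice = 0.47/3.22 = 0.146.
Total gain g = 0.39133.

0.39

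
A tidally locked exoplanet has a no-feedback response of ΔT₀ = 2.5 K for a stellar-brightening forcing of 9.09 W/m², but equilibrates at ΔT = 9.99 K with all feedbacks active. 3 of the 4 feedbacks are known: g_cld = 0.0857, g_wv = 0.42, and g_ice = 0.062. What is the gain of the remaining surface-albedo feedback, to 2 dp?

0.18

Amplification A = ΔT/ΔT₀ = 9.99/2.5 = 3.996.
Total gain g = 1 − 1/A = 1 − 1/3.996 = 0.7497.
Known gains sum to 0.0857 + 0.42 + 0.062 = 0.5677.
g_alb = 0.7497 − 0.5677 = 0.18.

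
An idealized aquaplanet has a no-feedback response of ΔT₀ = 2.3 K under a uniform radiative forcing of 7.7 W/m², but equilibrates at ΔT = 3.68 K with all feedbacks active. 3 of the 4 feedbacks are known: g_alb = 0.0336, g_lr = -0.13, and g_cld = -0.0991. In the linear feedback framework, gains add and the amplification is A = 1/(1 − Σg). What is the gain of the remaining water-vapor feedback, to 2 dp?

Amplification A = ΔT/ΔT₀ = 3.68/2.3 = 1.6.
Total gain g = 1 − 1/A = 1 − 1/1.6 = 0.375.
Known gains sum to 0.0336 − 0.13 − 0.0991 = -0.1955.
g_wv = 0.375 + 0.1955 = 0.57.

0.57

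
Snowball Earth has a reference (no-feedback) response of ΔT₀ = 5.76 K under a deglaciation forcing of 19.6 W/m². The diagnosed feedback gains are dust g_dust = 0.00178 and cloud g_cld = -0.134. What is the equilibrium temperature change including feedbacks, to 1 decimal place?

Total gain g = 0.00178 − 0.134 = -0.13222.
Amplification A = 1/(1 + 0.13222) = 0.8832.
ΔT = 5.76 × 0.8832 = 5.1 K.

5.1 K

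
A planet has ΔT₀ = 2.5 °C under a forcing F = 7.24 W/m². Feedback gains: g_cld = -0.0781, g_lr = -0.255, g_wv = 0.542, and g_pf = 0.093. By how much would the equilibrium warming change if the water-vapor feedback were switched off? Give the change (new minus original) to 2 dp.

Original: g = 0.3019, ΔT = 2.5/(1−0.3019) = 3.5811 °C.
Without water-vapor: g' = -0.2401, ΔT' = 2.5/(1+0.2401) = 2.0160 °C.
Change = 2.0160 − 3.5811 = -1.57 °C.

-1.57 °C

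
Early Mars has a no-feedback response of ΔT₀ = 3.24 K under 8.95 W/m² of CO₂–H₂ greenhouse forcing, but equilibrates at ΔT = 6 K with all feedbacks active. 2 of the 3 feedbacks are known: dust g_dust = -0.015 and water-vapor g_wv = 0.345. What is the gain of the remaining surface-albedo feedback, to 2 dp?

Amplification A = ΔT/ΔT₀ = 6/3.24 = 1.852.
Total gain g = 1 − 1/A = 1 − 1/1.852 = 0.46.
Known gains sum to -0.015 + 0.345 = 0.33.
g_alb = 0.46 − 0.33 = 0.13.

0.13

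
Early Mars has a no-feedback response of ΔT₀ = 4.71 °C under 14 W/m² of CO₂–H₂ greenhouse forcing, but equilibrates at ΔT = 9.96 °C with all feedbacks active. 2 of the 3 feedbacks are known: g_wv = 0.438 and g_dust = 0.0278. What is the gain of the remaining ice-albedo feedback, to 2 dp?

0.06

Amplification A = ΔT/ΔT₀ = 9.96/4.71 = 2.115.
Total gain g = 1 − 1/A = 1 − 1/2.115 = 0.5272.
Known gains sum to 0.438 + 0.0278 = 0.4658.
g_ice = 0.5272 − 0.4658 = 0.06.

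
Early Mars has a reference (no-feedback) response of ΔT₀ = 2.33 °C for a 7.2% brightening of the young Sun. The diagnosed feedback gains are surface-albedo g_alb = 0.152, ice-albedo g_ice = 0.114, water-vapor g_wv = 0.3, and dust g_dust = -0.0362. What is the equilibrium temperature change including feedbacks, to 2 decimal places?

4.96 °C

Total gain g = 0.152 + 0.114 + 0.3 − 0.0362 = 0.5298.
Amplification A = 1/(1 − 0.5298) = 2.127.
ΔT = 2.33 × 2.127 = 4.96 °C.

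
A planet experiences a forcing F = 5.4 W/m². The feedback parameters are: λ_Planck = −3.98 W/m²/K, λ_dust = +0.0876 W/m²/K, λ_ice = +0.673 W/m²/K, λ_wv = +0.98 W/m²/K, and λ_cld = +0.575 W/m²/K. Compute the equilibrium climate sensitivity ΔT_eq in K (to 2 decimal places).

Net feedback parameter λ = (−3.98) + (+0.0876) + (+0.673) + (+0.98) + (+0.575) = -1.6644 W/m²/K.
ΔT = −F/λ = −5.4/(-1.6644) = 3.24 K.

3.24 K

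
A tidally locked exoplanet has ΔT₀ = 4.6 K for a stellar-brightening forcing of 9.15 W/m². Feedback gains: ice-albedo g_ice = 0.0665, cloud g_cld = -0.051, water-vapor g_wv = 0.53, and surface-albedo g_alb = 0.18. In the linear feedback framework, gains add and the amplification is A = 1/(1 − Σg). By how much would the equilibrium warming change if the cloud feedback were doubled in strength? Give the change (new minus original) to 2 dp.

Original: g = 0.7255, ΔT = 4.6/(1−0.7255) = 16.7577 K.
With doubled cloud: g' = 0.6745, ΔT' = 4.6/(1−0.6745) = 14.1321 K.
Change = 14.1321 − 16.7577 = -2.63 K.

-2.63 K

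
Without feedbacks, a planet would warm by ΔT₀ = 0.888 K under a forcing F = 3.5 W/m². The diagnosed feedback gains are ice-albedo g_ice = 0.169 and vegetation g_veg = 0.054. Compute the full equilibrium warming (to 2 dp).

1.14 K

Total gain g = 0.169 + 0.054 = 0.223.
Amplification A = 1/(1 − 0.223) = 1.287.
ΔT = 0.888 × 1.287 = 1.14 K.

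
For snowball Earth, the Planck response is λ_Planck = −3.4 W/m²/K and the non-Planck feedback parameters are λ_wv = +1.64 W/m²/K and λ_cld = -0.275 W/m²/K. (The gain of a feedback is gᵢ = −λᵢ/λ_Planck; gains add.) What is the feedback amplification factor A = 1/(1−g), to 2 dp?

Convert to gains: g_wv = 1.64/3.4 = 0.4824; g_cld = -0.275/3.4 = -0.08088.
Total gain g = 0.40152.
A = 1/(1 − 0.40152) = 1.67.

1.67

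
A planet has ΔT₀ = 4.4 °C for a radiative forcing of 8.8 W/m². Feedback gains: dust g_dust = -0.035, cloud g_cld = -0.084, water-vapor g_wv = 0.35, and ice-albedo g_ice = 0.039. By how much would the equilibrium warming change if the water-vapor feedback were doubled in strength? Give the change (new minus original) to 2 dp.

5.55 °C

Original: g = 0.27, ΔT = 4.4/(1−0.27) = 6.0274 °C.
With doubled water-vapor: g' = 0.62, ΔT' = 4.4/(1−0.62) = 11.5789 °C.
Change = 11.5789 − 6.0274 = 5.55 °C.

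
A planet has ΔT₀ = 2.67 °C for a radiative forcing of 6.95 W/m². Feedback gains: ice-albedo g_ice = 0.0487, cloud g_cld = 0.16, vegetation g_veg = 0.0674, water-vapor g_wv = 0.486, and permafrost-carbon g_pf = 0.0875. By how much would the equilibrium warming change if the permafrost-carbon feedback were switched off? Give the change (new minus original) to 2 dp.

Original: g = 0.8496, ΔT = 2.67/(1−0.8496) = 17.7527 °C.
Without permafrost-carbon: g' = 0.7621, ΔT' = 2.67/(1−0.7621) = 11.2232 °C.
Change = 11.2232 − 17.7527 = -6.53 °C.

-6.53 °C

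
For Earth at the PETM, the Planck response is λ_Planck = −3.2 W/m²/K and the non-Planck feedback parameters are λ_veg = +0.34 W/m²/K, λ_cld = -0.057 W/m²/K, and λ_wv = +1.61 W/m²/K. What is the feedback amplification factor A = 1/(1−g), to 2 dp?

2.45

Convert to gains: g_veg = 0.34/3.2 = 0.1062; g_cld = -0.057/3.2 = -0.01781; g_wv = 1.61/3.2 = 0.5031.
Total gain g = 0.59149.
A = 1/(1 − 0.59149) = 2.45.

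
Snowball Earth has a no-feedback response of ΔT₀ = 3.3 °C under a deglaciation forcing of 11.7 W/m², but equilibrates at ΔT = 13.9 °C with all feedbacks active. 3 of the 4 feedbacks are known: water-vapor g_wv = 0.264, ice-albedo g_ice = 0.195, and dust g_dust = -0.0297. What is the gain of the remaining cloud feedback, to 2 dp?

0.33

Amplification A = ΔT/ΔT₀ = 13.9/3.3 = 4.212.
Total gain g = 1 − 1/A = 1 − 1/4.212 = 0.7626.
Known gains sum to 0.264 + 0.195 − 0.0297 = 0.4293.
g_cld = 0.7626 − 0.4293 = 0.33.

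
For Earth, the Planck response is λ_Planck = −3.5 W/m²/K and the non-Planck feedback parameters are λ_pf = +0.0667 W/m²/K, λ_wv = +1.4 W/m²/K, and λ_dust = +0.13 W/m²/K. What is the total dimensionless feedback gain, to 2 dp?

0.46

Convert to gains: g_pf = 0.0667/3.5 = 0.01906; g_wv = 1.4/3.5 = 0.4; g_dust = 0.13/3.5 = 0.03714.
Total gain g = 0.4562.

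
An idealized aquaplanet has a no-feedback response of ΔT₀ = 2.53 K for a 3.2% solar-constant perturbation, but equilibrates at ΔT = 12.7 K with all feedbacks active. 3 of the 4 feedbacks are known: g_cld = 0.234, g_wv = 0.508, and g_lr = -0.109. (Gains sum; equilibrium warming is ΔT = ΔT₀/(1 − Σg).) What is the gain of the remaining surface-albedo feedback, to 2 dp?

0.17

Amplification A = ΔT/ΔT₀ = 12.7/2.53 = 5.02.
Total gain g = 1 − 1/A = 1 − 1/5.02 = 0.8008.
Known gains sum to 0.234 + 0.508 − 0.109 = 0.633.
g_alb = 0.8008 − 0.633 = 0.17.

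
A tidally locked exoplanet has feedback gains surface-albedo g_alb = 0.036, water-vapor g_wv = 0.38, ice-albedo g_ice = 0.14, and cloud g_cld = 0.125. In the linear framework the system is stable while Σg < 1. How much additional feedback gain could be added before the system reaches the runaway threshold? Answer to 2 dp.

0.32

Current total gain = 0.036 + 0.38 + 0.14 + 0.125 = 0.681.
Margin to runaway = 1 − 0.681 = 0.32.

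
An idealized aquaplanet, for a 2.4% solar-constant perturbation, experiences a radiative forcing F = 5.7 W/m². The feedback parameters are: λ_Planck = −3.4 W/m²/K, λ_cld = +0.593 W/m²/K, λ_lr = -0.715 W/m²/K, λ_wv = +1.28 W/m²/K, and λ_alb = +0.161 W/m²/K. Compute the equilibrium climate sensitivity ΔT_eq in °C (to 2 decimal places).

2.74 °C

Net feedback parameter λ = (−3.4) + (+0.593) + (-0.715) + (+1.28) + (+0.161) = -2.081 W/m²/K.
ΔT = −F/λ = −5.7/(-2.081) = 2.74 °C.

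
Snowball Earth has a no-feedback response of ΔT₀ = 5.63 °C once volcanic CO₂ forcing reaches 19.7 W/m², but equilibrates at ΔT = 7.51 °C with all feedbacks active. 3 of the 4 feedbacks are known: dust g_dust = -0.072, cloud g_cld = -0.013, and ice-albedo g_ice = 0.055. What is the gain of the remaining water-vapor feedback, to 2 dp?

0.28

Amplification A = ΔT/ΔT₀ = 7.51/5.63 = 1.334.
Total gain g = 1 − 1/A = 1 − 1/1.334 = 0.2504.
Known gains sum to -0.072 − 0.013 + 0.055 = -0.03.
g_wv = 0.2504 + 0.03 = 0.28.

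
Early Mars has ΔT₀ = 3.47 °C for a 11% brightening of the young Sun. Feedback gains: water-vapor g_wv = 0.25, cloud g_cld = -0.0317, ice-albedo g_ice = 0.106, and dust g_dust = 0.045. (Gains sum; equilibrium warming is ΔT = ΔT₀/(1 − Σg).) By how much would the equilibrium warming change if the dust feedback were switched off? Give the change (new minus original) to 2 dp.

-0.37 °C

Original: g = 0.3693, ΔT = 3.47/(1−0.3693) = 5.5018 °C.
Without dust: g' = 0.3243, ΔT' = 3.47/(1−0.3243) = 5.1354 °C.
Change = 5.1354 − 5.5018 = -0.37 °C.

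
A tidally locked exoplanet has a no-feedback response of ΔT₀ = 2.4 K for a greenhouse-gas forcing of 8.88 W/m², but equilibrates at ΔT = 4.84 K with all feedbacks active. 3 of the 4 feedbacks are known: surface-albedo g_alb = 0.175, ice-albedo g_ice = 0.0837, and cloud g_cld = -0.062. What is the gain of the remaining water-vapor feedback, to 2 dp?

0.31

Amplification A = ΔT/ΔT₀ = 4.84/2.4 = 2.017.
Total gain g = 1 − 1/A = 1 − 1/2.017 = 0.5042.
Known gains sum to 0.175 + 0.0837 − 0.062 = 0.1967.
g_wv = 0.5042 − 0.1967 = 0.31.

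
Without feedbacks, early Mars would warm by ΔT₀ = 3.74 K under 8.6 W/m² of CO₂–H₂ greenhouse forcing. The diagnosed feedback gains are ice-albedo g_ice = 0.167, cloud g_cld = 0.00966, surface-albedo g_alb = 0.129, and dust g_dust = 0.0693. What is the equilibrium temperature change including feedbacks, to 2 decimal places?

5.98 K

Total gain g = 0.167 + 0.00966 + 0.129 + 0.0693 = 0.37496.
Amplification A = 1/(1 − 0.37496) = 1.6.
ΔT = 3.74 × 1.6 = 5.98 K.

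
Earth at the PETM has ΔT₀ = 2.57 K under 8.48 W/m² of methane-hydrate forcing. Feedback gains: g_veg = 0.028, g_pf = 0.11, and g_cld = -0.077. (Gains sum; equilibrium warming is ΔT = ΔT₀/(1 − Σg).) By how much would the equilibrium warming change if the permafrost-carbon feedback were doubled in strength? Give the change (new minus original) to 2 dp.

Original: g = 0.061, ΔT = 2.57/(1−0.061) = 2.7370 K.
With doubled permafrost-carbon: g' = 0.171, ΔT' = 2.57/(1−0.171) = 3.1001 K.
Change = 3.1001 − 2.7370 = 0.36 K.

0.36 K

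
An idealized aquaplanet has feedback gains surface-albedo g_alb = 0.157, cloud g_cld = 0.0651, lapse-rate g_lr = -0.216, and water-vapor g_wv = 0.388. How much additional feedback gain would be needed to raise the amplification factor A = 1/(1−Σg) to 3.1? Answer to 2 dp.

Current total gain = 0.3941.
Target gain for A = 3.1: g* = 1 − 1/3.1 = 0.6774.
Additional gain needed = 0.6774 − 0.3941 = 0.28.

0.28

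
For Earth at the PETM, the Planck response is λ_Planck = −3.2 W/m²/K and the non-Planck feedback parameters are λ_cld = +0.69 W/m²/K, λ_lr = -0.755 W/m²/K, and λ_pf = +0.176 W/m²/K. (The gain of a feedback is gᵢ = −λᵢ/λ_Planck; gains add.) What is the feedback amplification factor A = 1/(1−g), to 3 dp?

1.036

Convert to gains: g_cld = 0.69/3.2 = 0.2156; g_lr = -0.755/3.2 = -0.2359; g_pf = 0.176/3.2 = 0.055.
Total gain g = 0.0347.
A = 1/(1 − 0.0347) = 1.036.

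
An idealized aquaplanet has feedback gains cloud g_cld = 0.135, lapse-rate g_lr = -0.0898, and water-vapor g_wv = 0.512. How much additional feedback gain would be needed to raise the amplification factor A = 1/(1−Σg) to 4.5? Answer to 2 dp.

Current total gain = 0.5572.
Target gain for A = 4.5: g* = 1 − 1/4.5 = 0.7778.
Additional gain needed = 0.7778 − 0.5572 = 0.22.

0.22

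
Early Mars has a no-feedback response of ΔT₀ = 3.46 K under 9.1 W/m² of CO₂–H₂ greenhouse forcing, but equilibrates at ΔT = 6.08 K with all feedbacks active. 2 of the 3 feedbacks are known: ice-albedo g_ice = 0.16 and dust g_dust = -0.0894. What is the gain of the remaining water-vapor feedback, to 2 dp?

0.36

Amplification A = ΔT/ΔT₀ = 6.08/3.46 = 1.757.
Total gain g = 1 − 1/A = 1 − 1/1.757 = 0.4308.
Known gains sum to 0.16 − 0.0894 = 0.0706.
g_wv = 0.4308 − 0.0706 = 0.36.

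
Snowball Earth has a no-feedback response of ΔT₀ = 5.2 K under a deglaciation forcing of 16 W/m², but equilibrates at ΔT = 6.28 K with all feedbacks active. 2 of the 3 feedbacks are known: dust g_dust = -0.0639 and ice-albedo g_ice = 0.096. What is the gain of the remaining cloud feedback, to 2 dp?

Amplification A = ΔT/ΔT₀ = 6.28/5.2 = 1.208.
Total gain g = 1 − 1/A = 1 − 1/1.208 = 0.1722.
Known gains sum to -0.0639 + 0.096 = 0.0321.
g_cld = 0.1722 − 0.0321 = 0.14.

0.14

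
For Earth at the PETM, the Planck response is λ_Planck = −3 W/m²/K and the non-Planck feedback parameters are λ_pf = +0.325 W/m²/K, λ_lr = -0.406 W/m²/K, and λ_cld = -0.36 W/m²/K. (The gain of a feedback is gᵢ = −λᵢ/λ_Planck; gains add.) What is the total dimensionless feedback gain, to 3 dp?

-0.147

Convert to gains: g_pf = 0.325/3 = 0.1083; g_lr = -0.406/3 = -0.1353; g_cld = -0.36/3 = -0.12.
Total gain g = -0.147.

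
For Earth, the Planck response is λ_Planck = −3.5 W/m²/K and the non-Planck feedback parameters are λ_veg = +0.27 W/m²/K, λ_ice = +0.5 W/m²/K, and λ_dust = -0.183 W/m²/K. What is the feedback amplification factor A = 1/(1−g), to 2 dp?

1.20

Convert to gains: g_veg = 0.27/3.5 = 0.07714; g_ice = 0.5/3.5 = 0.1429; g_dust = -0.183/3.5 = -0.05229.
Total gain g = 0.16775.
A = 1/(1 − 0.16775) = 1.20.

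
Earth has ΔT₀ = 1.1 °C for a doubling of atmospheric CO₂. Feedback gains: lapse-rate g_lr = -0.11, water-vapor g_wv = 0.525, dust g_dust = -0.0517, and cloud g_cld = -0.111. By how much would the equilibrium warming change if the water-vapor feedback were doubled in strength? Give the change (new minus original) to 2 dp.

Original: g = 0.2523, ΔT = 1.1/(1−0.2523) = 1.4712 °C.
With doubled water-vapor: g' = 0.7773, ΔT' = 1.1/(1−0.7773) = 4.9394 °C.
Change = 4.9394 − 1.4712 = 3.47 °C.

3.47 °C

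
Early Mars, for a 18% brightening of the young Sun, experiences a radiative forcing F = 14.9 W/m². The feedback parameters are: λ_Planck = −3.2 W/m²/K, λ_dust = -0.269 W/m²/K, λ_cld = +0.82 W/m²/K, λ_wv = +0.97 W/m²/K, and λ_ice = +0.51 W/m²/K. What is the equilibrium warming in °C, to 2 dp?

Net feedback parameter λ = (−3.2) + (-0.269) + (+0.82) + (+0.97) + (+0.51) = -1.169 W/m²/K.
ΔT = −F/λ = −14.9/(-1.169) = 12.75 °C.

12.75 °C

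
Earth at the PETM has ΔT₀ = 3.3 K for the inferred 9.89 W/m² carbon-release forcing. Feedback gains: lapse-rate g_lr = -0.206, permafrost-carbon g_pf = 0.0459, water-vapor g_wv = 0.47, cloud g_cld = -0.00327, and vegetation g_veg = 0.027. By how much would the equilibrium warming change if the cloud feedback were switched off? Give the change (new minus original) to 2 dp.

Original: g = 0.33363, ΔT = 3.3/(1−0.33363) = 4.9522 K.
Without cloud: g' = 0.3369, ΔT' = 3.3/(1−0.3369) = 4.9766 K.
Change = 4.9766 − 4.9522 = 0.02 K.

0.02 K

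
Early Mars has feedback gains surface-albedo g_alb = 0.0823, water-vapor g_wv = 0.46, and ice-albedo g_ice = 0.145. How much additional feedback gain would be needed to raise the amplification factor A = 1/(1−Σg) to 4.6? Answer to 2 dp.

0.10

Current total gain = 0.6873.
Target gain for A = 4.6: g* = 1 − 1/4.6 = 0.7826.
Additional gain needed = 0.7826 − 0.6873 = 0.10.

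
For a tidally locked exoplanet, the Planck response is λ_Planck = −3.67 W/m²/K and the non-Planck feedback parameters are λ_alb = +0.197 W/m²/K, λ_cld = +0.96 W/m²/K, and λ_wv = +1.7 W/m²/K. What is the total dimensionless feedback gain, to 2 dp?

Convert to gains: g_alb = 0.197/3.67 = 0.05368; g_cld = 0.96/3.67 = 0.2616; g_wv = 1.7/3.67 = 0.4632.
Total gain g = 0.77848.

0.78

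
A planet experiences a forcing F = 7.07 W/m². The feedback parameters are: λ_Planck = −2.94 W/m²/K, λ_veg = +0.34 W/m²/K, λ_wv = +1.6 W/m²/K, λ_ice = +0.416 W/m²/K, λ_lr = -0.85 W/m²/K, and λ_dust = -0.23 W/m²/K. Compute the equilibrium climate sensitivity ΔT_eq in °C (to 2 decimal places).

Net feedback parameter λ = (−2.94) + (+0.34) + (+1.6) + (+0.416) + (-0.85) + (-0.23) = -1.664 W/m²/K.
ΔT = −F/λ = −7.07/(-1.664) = 4.25 °C.

4.25 °C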